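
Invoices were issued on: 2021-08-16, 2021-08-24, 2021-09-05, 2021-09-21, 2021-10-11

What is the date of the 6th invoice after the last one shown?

Gaps: 8, 12, 16, 20 days — each gap is 4 larger than the previous one.
Next gap: 24 days. 2021-10-11 + 24 days = 2021-11-04.
Next gap: 28 days. 2021-11-04 + 28 days = 2021-12-02.
Next gap: 32 days. 2021-12-02 + 32 days = 2022-01-03.
Next gap: 36 days. 2022-01-03 + 36 days = 2022-02-08.
Next gap: 40 days. 2022-02-08 + 40 days = 2022-03-20.
Next gap: 44 days. 2022-03-20 + 44 days = 2022-05-03.

2022-05-03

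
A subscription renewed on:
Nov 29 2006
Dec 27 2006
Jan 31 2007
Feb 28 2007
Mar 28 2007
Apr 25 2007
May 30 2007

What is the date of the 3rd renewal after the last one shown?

Aug 29 2007

All Wednesdays; the gaps (28, 35, 28, 28, 28, 35) vary with month length.
This is the last Wednesday of each month.
June 2007 ends with Wednesday Jun 27 2007.
July 2007 ends with Wednesday Jul 25 2007.
August 2007 ends with Wednesday Aug 29 2007.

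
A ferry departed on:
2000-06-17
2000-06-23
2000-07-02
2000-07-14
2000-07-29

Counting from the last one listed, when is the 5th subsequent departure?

Gaps: 6, 9, 12, 15 days — each gap is 3 larger than the previous one.
Next gap: 18 days. 2000-07-29 + 18 days = 2000-08-16.
Next gap: 21 days. 2000-08-16 + 21 days = 2000-09-06.
Next gap: 24 days. 2000-09-06 + 24 days = 2000-09-30.
Next gap: 27 days. 2000-09-30 + 27 days = 2000-10-27.
Next gap: 30 days. 2000-10-27 + 30 days = 2000-11-26.

2000-11-26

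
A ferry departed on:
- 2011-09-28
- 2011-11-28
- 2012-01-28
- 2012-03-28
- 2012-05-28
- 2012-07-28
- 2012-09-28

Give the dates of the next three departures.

2012-11-28, 2013-01-28, 2013-03-28

Each date is the 28th; the gaps (61, 61, 60, 61, 61, 62) track the month lengths.
The rule is the 28th of every 2 months.
November 2012: 2012-11-28.
Next: January 2013 → 2013-01-28.
Next: March 2013 → 2013-03-28.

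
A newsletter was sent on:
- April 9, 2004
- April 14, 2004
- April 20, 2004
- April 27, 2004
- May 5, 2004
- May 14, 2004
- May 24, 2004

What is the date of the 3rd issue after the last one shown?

June 29, 2004

The spacing grows by 1 each time: 5, 6, 7, 8, 9, 10 days.
Next gap: 11 days. May 24, 2004 + 11 days = June 4, 2004.
Next gap: 12 days. June 4, 2004 + 12 days = June 16, 2004.
Next gap: 13 days. June 16, 2004 + 13 days = June 29, 2004.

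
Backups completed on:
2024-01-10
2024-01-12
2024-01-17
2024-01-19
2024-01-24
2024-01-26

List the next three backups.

Every event lands on a Wednesday or Friday (gaps cycle 2, 5, 2, 5, 2).
So the schedule is: every Wednesday and Friday.
The following Wednesday is 2024-01-31.
Next Friday: 2024-02-02.
Next Wednesday: 2024-02-07.

2024-01-31, 2024-02-02, 2024-02-07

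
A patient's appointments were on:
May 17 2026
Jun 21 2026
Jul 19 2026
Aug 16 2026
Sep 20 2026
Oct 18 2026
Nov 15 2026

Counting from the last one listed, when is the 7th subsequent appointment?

Jun 20 2027

Gaps: 35, 28, 28, 35, 28, 28 days — a mix of 28 and 35. Every date is a Sunday.
Each is the 3rd Sunday of its month.
3rd Sunday of December 2026: Dec 20 2026.
3rd Sunday of January 2027: Jan 17 2027.
3rd Sunday of February 2027: Feb 21 2027.
March 2027 — 3rd Sunday is Mar 21 2027.
April 2027 — 3rd Sunday is Apr 18 2027.
3rd Sunday of May 2027: May 16 2027.
June 2027 — 3rd Sunday is Jun 20 2027.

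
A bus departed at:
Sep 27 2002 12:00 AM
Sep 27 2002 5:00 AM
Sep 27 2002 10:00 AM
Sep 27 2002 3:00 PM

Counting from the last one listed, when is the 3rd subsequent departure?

The interval is a steady 5 hours (5, 5, 5).
Sep 27 2002 3:00 PM + 5 h = Sep 27 2002 8:00 PM.
Sep 27 2002 8:00 PM + 5 h = Sep 28 2002 1:00 AM.
Sep 28 2002 1:00 AM + 5 h = Sep 28 2002 6:00 AM.

Sep 28 2002 6:00 AM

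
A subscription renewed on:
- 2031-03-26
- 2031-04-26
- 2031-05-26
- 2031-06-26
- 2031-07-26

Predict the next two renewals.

The day-of-month is always 26 (31, 30, 31, 30 days between events).
So this recurs on the 26th of each month.
August 2031: 2031-08-26.
Next: September 2031 → 2031-09-26.

2031-08-26, 2031-09-26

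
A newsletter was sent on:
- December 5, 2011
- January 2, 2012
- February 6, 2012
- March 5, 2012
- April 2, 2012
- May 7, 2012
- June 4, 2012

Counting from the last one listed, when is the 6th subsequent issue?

December 3, 2012

Gaps: 28, 35, 28, 28, 35, 28 days — a mix of 28 and 35. Every date is a Monday.
Each is the 1st Monday of its month.
July 2012 — 1st Monday is July 2, 2012.
August 2012 — 1st Monday is August 6, 2012.
September 2012 — 1st Monday is September 3, 2012.
1st Monday of October 2012: October 1, 2012.
November 2012 — 1st Monday is November 5, 2012.
1st Monday of December 2012: December 3, 2012.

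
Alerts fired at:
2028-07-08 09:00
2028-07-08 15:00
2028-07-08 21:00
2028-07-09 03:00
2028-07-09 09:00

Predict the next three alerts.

2028-07-09 15:00, 2028-07-09 21:00, 2028-07-10 03:00

Spacing: 6, 6, 6, 6 h — constant 6 h.
2028-07-09 09:00 + 6 h = 2028-07-09 15:00.
2028-07-09 15:00 + 6 h = 2028-07-09 21:00.
2028-07-09 21:00 + 6 h = 2028-07-10 03:00.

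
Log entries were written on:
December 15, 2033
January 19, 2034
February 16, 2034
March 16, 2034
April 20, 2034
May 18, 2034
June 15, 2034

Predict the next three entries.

Gaps: 35, 28, 28, 35, 28, 28 days — a mix of 28 and 35. Every date is a Thursday.
Each is the 3rd Thursday of its month.
July 2034 — 3rd Thursday is July 20, 2034.
August 2034 — 3rd Thursday is August 17, 2034.
September 2034 — 3rd Thursday is September 21, 2034.

July 20, 2034; August 17, 2034; September 21, 2034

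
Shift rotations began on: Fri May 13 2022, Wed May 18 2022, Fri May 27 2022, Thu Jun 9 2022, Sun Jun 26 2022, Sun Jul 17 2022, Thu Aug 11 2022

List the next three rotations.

Fri Sep 9 2022, Wed Oct 12 2022, Fri Nov 18 2022

Intervals are 5, 9, 13, 17, 21, 25 days — an arithmetic progression with common difference 4.
Next gap: 29 days. Thu Aug 11 2022 + 29 days = Fri Sep 9 2022.
Next gap: 33 days. Fri Sep 9 2022 + 33 days = Wed Oct 12 2022.
Next gap: 37 days. Wed Oct 12 2022 + 37 days = Fri Nov 18 2022.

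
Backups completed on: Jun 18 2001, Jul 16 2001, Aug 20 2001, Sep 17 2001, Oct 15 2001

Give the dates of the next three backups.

All dates are Mondays, 28, 35, 28, 28 days apart.
Specifically, the 3rd Monday of each month.
3rd Monday of November 2001: Nov 19 2001.
December 2001 — 3rd Monday is Dec 17 2001.
3rd Monday of January 2002: Jan 21 2002.

Nov 19 2001, Dec 17 2001, Jan 21 2002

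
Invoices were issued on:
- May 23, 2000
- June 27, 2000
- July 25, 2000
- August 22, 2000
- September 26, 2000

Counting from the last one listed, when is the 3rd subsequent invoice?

These are Tuesdays at 28- or 35-day spacing (35, 28, 28, 35).
The pattern: 4th Tuesday of the month.
4th Tuesday of October 2000: October 24, 2000.
4th Tuesday of November 2000: November 28, 2000.
4th Tuesday of December 2000: December 26, 2000.

December 26, 2000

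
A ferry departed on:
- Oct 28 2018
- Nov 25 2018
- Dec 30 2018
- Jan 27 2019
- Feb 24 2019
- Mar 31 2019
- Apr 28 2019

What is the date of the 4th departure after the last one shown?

These are Sundays with 28, 35, 28, 28, 35, 28-day gaps.
Each is the final Sunday of its month — Dec 30 2018 is past the 28th, so '4th Sunday' doesn't fit.
Last Sunday of May 2019: May 26 2019.
June 2019 ends with Sunday Jun 30 2019.
Last Sunday of July 2019: Jul 28 2019.
Last Sunday of August 2019: Aug 25 2019.

Aug 25 2019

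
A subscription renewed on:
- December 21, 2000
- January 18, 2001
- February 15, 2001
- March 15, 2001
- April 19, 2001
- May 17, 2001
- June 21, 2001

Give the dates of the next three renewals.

July 19, 2001; August 16, 2001; September 20, 2001

All dates are Thursdays, 28, 28, 28, 35, 28, 35 days apart.
Specifically, the 3rd Thursday of each month.
3rd Thursday of July 2001: July 19, 2001.
3rd Thursday of August 2001: August 16, 2001.
3rd Thursday of September 2001: September 20, 2001.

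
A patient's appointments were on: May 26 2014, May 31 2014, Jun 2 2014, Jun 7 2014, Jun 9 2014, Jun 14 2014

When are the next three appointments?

Jun 16 2014, Jun 21 2014, Jun 23 2014

Every event lands on a Monday or Saturday (gaps cycle 5, 2, 5, 2, 5).
So the schedule is: every Monday and Saturday.
The following Monday is Jun 16 2014.
The following Saturday is Jun 21 2014.
Next Monday: Jun 23 2014.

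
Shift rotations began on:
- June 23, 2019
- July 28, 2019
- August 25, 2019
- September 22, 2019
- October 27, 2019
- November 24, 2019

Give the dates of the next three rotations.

December 22, 2019; January 26, 2020; February 23, 2020

Gaps: 35, 28, 28, 35, 28 days — a mix of 28 and 35. Every date is a Sunday.
Each is the 4th Sunday of its month.
December 2019 — 4th Sunday is December 22, 2019.
4th Sunday of January 2020: January 26, 2020.
4th Sunday of February 2020: February 23, 2020.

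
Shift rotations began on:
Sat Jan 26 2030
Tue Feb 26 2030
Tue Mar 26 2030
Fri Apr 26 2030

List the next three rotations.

Sun May 26 2030, Wed Jun 26 2030, Fri Jul 26 2030

The day-of-month is always 26 (31, 28, 31 days between events).
So this recurs on the 26th of each month.
May 2030: Sun May 26 2030.
Next: June 2030 → Wed Jun 26 2030.
Next: July 2030 → Fri Jul 26 2030.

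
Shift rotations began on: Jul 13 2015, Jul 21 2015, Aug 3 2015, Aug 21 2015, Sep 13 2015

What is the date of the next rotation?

Gaps: 8, 13, 18, 23 days — each gap is 5 larger than the previous one.
Next gap: 28 days. Sep 13 2015 + 28 days = Oct 11 2015.

Oct 11 2015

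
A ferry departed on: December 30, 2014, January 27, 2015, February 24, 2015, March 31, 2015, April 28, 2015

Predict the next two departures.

May 26, 2015; June 30, 2015

Every date is a Tuesday; gaps 28, 28, 35, 28 days.
Each is the last Tuesday of its month (at least one falls on the 29th or later, ruling out '4th Tuesday').
May 2015 ends with Tuesday May 26, 2015.
Last Tuesday of June 2015: June 30, 2015.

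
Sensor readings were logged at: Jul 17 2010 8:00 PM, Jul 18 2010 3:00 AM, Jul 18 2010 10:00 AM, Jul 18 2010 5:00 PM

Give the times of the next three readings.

Spacing: 7, 7, 7 h — constant 7 h.
Jul 18 2010 5:00 PM + 7 h = Jul 19 2010 12:00 AM.
Jul 19 2010 12:00 AM + 7 h = Jul 19 2010 7:00 AM.
Jul 19 2010 7:00 AM + 7 h = Jul 19 2010 2:00 PM.

Jul 19 2010 12:00 AM, Jul 19 2010 7:00 AM, Jul 19 2010 2:00 PM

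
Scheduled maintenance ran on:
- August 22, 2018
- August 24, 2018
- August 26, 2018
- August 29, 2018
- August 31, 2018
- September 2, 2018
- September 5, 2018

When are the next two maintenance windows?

Gaps: 2, 2, 3, 2, 2, 3 days — not constant, but cyclic with period 3.
The events fall on every Wednesday, Friday and Sunday.
The following Friday is September 7, 2018.
Next Sunday: September 9, 2018.

September 7, 2018; September 9, 2018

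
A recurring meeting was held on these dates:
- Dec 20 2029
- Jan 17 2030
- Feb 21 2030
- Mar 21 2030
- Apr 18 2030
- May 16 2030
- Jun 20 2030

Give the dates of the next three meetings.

Gaps: 28, 35, 28, 28, 28, 35 days — a mix of 28 and 35. Every date is a Thursday.
Each is the 3rd Thursday of its month.
3rd Thursday of July 2030: Jul 18 2030.
August 2030 — 3rd Thursday is Aug 15 2030.
September 2030 — 3rd Thursday is Sep 19 2030.

Jul 18 2030, Aug 15 2030, Sep 19 2030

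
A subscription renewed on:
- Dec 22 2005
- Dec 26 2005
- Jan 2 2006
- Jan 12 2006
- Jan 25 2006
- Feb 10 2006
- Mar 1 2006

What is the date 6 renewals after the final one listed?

Intervals are 4, 7, 10, 13, 16, 19 days — an arithmetic progression with common difference 3.
Next gap: 22 days. Mar 1 2006 + 22 days = Mar 23 2006.
Next gap: 25 days. Mar 23 2006 + 25 days = Apr 17 2006.
Next gap: 28 days. Apr 17 2006 + 28 days = May 15 2006.
Next gap: 31 days. May 15 2006 + 31 days = Jun 15 2006.
Next gap: 34 days. Jun 15 2006 + 34 days = Jul 19 2006.
Next gap: 37 days. Jul 19 2006 + 37 days = Aug 25 2006.

Aug 25 2006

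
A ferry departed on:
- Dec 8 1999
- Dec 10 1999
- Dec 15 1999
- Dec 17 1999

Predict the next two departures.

Gaps: 2, 5, 2 days — not constant, but cyclic with period 2.
The events fall on every Wednesday and Friday.
The following Wednesday is Dec 22 1999.
Next Friday: Dec 24 1999.

Dec 22 1999, Dec 24 1999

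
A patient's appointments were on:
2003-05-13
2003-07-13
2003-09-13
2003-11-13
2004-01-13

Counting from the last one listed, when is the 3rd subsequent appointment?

2004-07-13

Each date is the 13th; the gaps (61, 62, 61, 61) track the month lengths.
The rule is the 13th of every 2 months.
March 2004: 2004-03-13.
May 2004: 2004-05-13.
July 2004: 2004-07-13.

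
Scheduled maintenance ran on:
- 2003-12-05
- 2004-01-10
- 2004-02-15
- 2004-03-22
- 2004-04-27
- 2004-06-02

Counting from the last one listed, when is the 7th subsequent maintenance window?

2005-02-09

Every event comes 36 days after the last (36, 36, 36, 36, 36).
2004-06-02 + 36 days = 2004-07-08.
2004-07-08 + 36 days = 2004-08-13.
2004-08-13 + 36 days = 2004-09-18.
2004-09-18 + 36 days = 2004-10-24.
2004-10-24 + 36 days = 2004-11-29.
2004-11-29 + 36 days = 2005-01-04.
2005-01-04 + 36 days = 2005-02-09.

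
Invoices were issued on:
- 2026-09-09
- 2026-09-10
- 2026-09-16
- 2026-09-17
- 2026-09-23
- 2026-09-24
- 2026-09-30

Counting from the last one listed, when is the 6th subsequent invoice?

Gaps: 1, 6, 1, 6, 1, 6 days — not constant, but cyclic with period 2.
The events fall on every Wednesday and Thursday.
The following Thursday is 2026-10-01.
Next Wednesday: 2026-10-07.
Next Thursday: 2026-10-08.
Next Wednesday: 2026-10-14.
Next Thursday: 2026-10-15.
Next Wednesday: 2026-10-21.

2026-10-21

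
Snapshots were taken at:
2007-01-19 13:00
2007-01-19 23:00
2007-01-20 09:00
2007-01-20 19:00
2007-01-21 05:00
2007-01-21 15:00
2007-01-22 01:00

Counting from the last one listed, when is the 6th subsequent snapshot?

2007-01-24 13:00

Spacing: 10, 10, 10, 10, 10, 10 h — constant 10 h.
2007-01-22 01:00 + 10 h = 2007-01-22 11:00.
2007-01-22 11:00 + 10 h = 2007-01-22 21:00.
2007-01-22 21:00 + 10 h = 2007-01-23 07:00.
2007-01-23 07:00 + 10 h = 2007-01-23 17:00.
2007-01-23 17:00 + 10 h = 2007-01-24 03:00.
2007-01-24 03:00 + 10 h = 2007-01-24 13:00.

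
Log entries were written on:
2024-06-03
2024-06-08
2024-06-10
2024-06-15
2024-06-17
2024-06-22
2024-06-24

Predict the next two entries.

2024-06-29, 2024-07-01

The gap pattern 5, 2, 5, 2, 5, 2 repeats every 2 events.
These are the Mondays and Saturdays of each week.
The following Saturday is 2024-06-29.
The following Monday is 2024-07-01.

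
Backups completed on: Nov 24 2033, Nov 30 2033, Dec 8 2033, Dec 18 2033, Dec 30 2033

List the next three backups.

Jan 13 2034, Jan 29 2034, Feb 16 2034

Intervals are 6, 8, 10, 12 days — an arithmetic progression with common difference 2.
Next gap: 14 days. Dec 30 2033 + 14 days = Jan 13 2034.
Next gap: 16 days. Jan 13 2034 + 16 days = Jan 29 2034.
Next gap: 18 days. Jan 29 2034 + 18 days = Feb 16 2034.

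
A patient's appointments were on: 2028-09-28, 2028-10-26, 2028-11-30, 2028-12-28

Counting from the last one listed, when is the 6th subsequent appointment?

Every date is a Thursday; gaps 28, 35, 28 days.
Each is the last Thursday of its month (at least one falls on the 29th or later, ruling out '4th Thursday').
Last Thursday of January 2029: 2029-01-25.
February 2029 ends with Thursday 2029-02-22.
Last Thursday of March 2029: 2029-03-29.
Last Thursday of April 2029: 2029-04-26.
Last Thursday of May 2029: 2029-05-31.
June 2029 ends with Thursday 2029-06-28.

2029-06-28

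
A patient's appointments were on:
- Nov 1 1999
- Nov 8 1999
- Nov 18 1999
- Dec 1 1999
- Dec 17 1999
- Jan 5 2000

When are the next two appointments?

Gaps: 7, 10, 13, 16, 19 days — each gap is 3 larger than the previous one.
Next gap: 22 days. Jan 5 2000 + 22 days = Jan 27 2000.
Next gap: 25 days. Jan 27 2000 + 25 days = Feb 21 2000.

Jan 27 2000, Feb 21 2000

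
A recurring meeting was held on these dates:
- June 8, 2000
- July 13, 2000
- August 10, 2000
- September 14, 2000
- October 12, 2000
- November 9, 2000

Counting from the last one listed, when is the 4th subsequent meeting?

All dates are Thursdays, 35, 28, 35, 28, 28 days apart.
Specifically, the 2nd Thursday of each month.
2nd Thursday of December 2000: December 14, 2000.
January 2001 — 2nd Thursday is January 11, 2001.
February 2001 — 2nd Thursday is February 8, 2001.
2nd Thursday of March 2001: March 8, 2001.

March 8, 2001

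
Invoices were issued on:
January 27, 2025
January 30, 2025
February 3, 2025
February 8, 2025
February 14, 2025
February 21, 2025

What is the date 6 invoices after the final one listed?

April 25, 2025

The spacing grows by 1 each time: 3, 4, 5, 6, 7 days.
Next gap: 8 days. February 21, 2025 + 8 days = March 1, 2025.
Next gap: 9 days. March 1, 2025 + 9 days = March 10, 2025.
Next gap: 10 days. March 10, 2025 + 10 days = March 20, 2025.
Next gap: 11 days. March 20, 2025 + 11 days = March 31, 2025.
Next gap: 12 days. March 31, 2025 + 12 days = April 12, 2025.
Next gap: 13 days. April 12, 2025 + 13 days = April 25, 2025.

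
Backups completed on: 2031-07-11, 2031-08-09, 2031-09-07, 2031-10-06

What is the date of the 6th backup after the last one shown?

Gaps between consecutive events: 29, 29, 29 days — a constant 29-day interval.
2031-10-06 + 29 days = 2031-11-04.
2031-11-04 + 29 days = 2031-12-03.
2031-12-03 + 29 days = 2032-01-01.
2032-01-01 + 29 days = 2032-01-30.
2032-01-30 + 29 days = 2032-02-28.
2032-02-28 + 29 days = 2032-03-28.

2032-03-28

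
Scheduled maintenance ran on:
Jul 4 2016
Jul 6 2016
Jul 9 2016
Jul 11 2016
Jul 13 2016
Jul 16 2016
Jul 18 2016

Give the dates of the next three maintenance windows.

The gap pattern 2, 3, 2, 2, 3, 2 repeats every 3 events.
These are the Mondays, Wednesdays and Saturdays of each week.
The following Wednesday is Jul 20 2016.
Next Saturday: Jul 23 2016.
Next Monday: Jul 25 2016.

Jul 20 2016, Jul 23 2016, Jul 25 2016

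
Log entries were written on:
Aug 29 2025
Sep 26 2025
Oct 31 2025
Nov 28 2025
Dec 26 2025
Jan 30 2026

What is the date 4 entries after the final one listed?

Every date is a Friday; gaps 28, 35, 28, 28, 35 days.
Each is the last Friday of its month (at least one falls on the 29th or later, ruling out '4th Friday').
February 2026 ends with Friday Feb 27 2026.
March 2026 ends with Friday Mar 27 2026.
Last Friday of April 2026: Apr 24 2026.
Last Friday of May 2026: May 29 2026.

May 29 2026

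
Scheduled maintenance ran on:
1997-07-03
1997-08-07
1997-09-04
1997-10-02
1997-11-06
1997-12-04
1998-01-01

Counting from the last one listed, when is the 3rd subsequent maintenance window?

1998-04-02

All dates are Thursdays, 35, 28, 28, 35, 28, 28 days apart.
Specifically, the 1st Thursday of each month.
1st Thursday of February 1998: 1998-02-05.
March 1998 — 1st Thursday is 1998-03-05.
April 1998 — 1st Thursday is 1998-04-02.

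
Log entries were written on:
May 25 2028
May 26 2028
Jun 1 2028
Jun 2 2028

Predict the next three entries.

Jun 8 2028, Jun 9 2028, Jun 15 2028

The gap pattern 1, 6, 1 repeats every 2 events.
These are the Thursdays and Fridays of each week.
Next Thursday: Jun 8 2028.
The following Friday is Jun 9 2028.
Next Thursday: Jun 15 2028.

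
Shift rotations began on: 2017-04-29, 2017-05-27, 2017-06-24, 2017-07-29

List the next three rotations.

All Saturdays; the gaps (28, 28, 35) vary with month length.
This is the last Saturday of each month.
Last Saturday of August 2017: 2017-08-26.
Last Saturday of September 2017: 2017-09-30.
Last Saturday of October 2017: 2017-10-28.

2017-08-26, 2017-09-30, 2017-10-28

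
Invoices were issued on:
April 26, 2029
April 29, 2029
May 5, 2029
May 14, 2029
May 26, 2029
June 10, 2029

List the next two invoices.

Intervals are 3, 6, 9, 12, 15 days — an arithmetic progression with common difference 3.
Next gap: 18 days. June 10, 2029 + 18 days = June 28, 2029.
Next gap: 21 days. June 28, 2029 + 21 days = July 19, 2029.

June 28, 2029; July 19, 2029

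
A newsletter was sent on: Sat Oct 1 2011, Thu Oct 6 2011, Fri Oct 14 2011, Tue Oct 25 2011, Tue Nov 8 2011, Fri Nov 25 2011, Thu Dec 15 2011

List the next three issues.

The spacing grows by 3 each time: 5, 8, 11, 14, 17, 20 days.
Next gap: 23 days. Thu Dec 15 2011 + 23 days = Sat Jan 7 2012.
Next gap: 26 days. Sat Jan 7 2012 + 26 days = Thu Feb 2 2012.
Next gap: 29 days. Thu Feb 2 2012 + 29 days = Fri Mar 2 2012.

Sat Jan 7 2012, Thu Feb 2 2012, Fri Mar 2 2012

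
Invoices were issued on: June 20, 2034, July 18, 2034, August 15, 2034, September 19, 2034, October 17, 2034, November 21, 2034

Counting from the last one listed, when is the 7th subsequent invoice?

All dates are Tuesdays, 28, 28, 35, 28, 35 days apart.
Specifically, the 3rd Tuesday of each month.
3rd Tuesday of December 2034: December 19, 2034.
3rd Tuesday of January 2035: January 16, 2035.
February 2035 — 3rd Tuesday is February 20, 2035.
3rd Tuesday of March 2035: March 20, 2035.
April 2035 — 3rd Tuesday is April 17, 2035.
3rd Tuesday of May 2035: May 15, 2035.
June 2035 — 3rd Tuesday is June 19, 2035.

June 19, 2035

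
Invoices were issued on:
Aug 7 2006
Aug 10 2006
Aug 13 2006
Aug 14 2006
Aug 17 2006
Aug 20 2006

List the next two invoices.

Aug 21 2006, Aug 24 2006

The gap pattern 3, 3, 1, 3, 3 repeats every 3 events.
These are the Mondays, Thursdays and Sundays of each week.
The following Monday is Aug 21 2006.
Next Thursday: Aug 24 2006.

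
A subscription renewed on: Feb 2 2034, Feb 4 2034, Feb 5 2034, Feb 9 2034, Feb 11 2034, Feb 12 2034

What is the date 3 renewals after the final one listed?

Feb 19 2034

Every event lands on a Thursday or Saturday or Sunday (gaps cycle 2, 1, 4, 2, 1).
So the schedule is: every Thursday, Saturday and Sunday.
The following Thursday is Feb 16 2034.
Next Saturday: Feb 18 2034.
Next Sunday: Feb 19 2034.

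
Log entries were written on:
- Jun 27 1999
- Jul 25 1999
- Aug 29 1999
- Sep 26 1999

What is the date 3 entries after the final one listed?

All Sundays; the gaps (28, 35, 28) vary with month length.
This is the last Sunday of each month.
October 1999 ends with Sunday Oct 31 1999.
November 1999 ends with Sunday Nov 28 1999.
Last Sunday of December 1999: Dec 26 1999.

Dec 26 1999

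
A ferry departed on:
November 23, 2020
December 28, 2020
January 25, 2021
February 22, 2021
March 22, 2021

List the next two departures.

Gaps: 35, 28, 28, 28 days — a mix of 28 and 35. Every date is a Monday.
Each is the 4th Monday of its month.
April 2021 — 4th Monday is April 26, 2021.
4th Monday of May 2021: May 24, 2021.

April 26, 2021; May 24, 2021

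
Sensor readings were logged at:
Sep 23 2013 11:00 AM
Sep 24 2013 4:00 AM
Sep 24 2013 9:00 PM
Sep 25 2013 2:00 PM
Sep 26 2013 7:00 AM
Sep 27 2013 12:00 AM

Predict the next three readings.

Sep 27 2013 5:00 PM, Sep 28 2013 10:00 AM, Sep 29 2013 3:00 AM

The interval is a steady 17 hours (17, 17, 17, 17, 17).
Sep 27 2013 12:00 AM + 17 h = Sep 27 2013 5:00 PM.
Sep 27 2013 5:00 PM + 17 h = Sep 28 2013 10:00 AM.
Sep 28 2013 10:00 AM + 17 h = Sep 29 2013 3:00 AM.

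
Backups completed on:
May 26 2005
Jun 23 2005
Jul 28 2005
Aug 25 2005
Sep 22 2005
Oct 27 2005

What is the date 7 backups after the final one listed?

May 25 2006

All dates are Thursdays, 28, 35, 28, 28, 35 days apart.
Specifically, the 4th Thursday of each month.
4th Thursday of November 2005: Nov 24 2005.
December 2005 — 4th Thursday is Dec 22 2005.
4th Thursday of January 2006: Jan 26 2006.
February 2006 — 4th Thursday is Feb 23 2006.
4th Thursday of March 2006: Mar 23 2006.
April 2006 — 4th Thursday is Apr 27 2006.
4th Thursday of May 2006: May 25 2006.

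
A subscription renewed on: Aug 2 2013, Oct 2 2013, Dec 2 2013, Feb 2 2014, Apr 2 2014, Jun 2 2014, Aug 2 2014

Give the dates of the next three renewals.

The day-of-month is always 2 (61, 61, 62, 59, 61, 61 days between events).
So this recurs on the 2nd of every 2 months.
October 2014: Oct 2 2014.
December 2014: Dec 2 2014.
February 2015: Feb 2 2015.

Oct 2 2014, Dec 2 2014, Feb 2 2015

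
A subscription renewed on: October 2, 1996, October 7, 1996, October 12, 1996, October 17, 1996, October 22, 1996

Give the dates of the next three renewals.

October 27, 1996; November 1, 1996; November 6, 1996

Every event comes 5 days after the last (5, 5, 5, 5).
October 22, 1996 + 5 days = October 27, 1996.
October 27, 1996 + 5 days = November 1, 1996.
November 1, 1996 + 5 days = November 6, 1996.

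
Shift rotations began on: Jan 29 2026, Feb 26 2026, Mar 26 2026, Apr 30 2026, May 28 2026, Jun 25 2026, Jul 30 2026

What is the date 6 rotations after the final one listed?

Jan 28 2027

These are Thursdays with 28, 28, 35, 28, 28, 35-day gaps.
Each is the final Thursday of its month — Jan 29 2026 is past the 28th, so '4th Thursday' doesn't fit.
Last Thursday of August 2026: Aug 27 2026.
September 2026 ends with Thursday Sep 24 2026.
October 2026 ends with Thursday Oct 29 2026.
Last Thursday of November 2026: Nov 26 2026.
Last Thursday of December 2026: Dec 31 2026.
January 2027 ends with Thursday Jan 28 2027.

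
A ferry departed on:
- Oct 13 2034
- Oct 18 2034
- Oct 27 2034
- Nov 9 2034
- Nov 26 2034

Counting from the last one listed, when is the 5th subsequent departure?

Apr 20 2035

Gaps: 5, 9, 13, 17 days — each gap is 4 larger than the previous one.
Next gap: 21 days. Nov 26 2034 + 21 days = Dec 17 2034.
Next gap: 25 days. Dec 17 2034 + 25 days = Jan 11 2035.
Next gap: 29 days. Jan 11 2035 + 29 days = Feb 9 2035.
Next gap: 33 days. Feb 9 2035 + 33 days = Mar 14 2035.
Next gap: 37 days. Mar 14 2035 + 37 days = Apr 20 2035.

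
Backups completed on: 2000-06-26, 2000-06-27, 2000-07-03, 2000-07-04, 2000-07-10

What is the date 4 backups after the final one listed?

2000-07-24

Gaps: 1, 6, 1, 6 days — not constant, but cyclic with period 2.
The events fall on every Monday and Tuesday.
The following Tuesday is 2000-07-11.
The following Monday is 2000-07-17.
The following Tuesday is 2000-07-18.
The following Monday is 2000-07-24.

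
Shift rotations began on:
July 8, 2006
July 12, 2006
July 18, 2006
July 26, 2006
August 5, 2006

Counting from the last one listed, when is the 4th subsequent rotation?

October 4, 2006

Gaps: 4, 6, 8, 10 days — each gap is 2 larger than the previous one.
Next gap: 12 days. August 5, 2006 + 12 days = August 17, 2006.
Next gap: 14 days. August 17, 2006 + 14 days = August 31, 2006.
Next gap: 16 days. August 31, 2006 + 16 days = September 16, 2006.
Next gap: 18 days. September 16, 2006 + 18 days = October 4, 2006.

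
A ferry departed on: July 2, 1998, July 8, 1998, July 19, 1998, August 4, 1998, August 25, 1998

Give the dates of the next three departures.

September 20, 1998; October 21, 1998; November 26, 1998

The spacing grows by 5 each time: 6, 11, 16, 21 days.
Next gap: 26 days. August 25, 1998 + 26 days = September 20, 1998.
Next gap: 31 days. September 20, 1998 + 31 days = October 21, 1998.
Next gap: 36 days. October 21, 1998 + 36 days = November 26, 1998.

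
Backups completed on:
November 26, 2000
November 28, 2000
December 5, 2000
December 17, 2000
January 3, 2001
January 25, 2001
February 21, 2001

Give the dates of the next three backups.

March 25, 2001; May 1, 2001; June 12, 2001

Gaps: 2, 7, 12, 17, 22, 27 days — each gap is 5 larger than the previous one.
Next gap: 32 days. February 21, 2001 + 32 days = March 25, 2001.
Next gap: 37 days. March 25, 2001 + 37 days = May 1, 2001.
Next gap: 42 days. May 1, 2001 + 42 days = June 12, 2001.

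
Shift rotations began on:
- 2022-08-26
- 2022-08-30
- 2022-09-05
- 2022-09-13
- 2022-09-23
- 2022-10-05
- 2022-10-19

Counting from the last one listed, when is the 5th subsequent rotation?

The spacing grows by 2 each time: 4, 6, 8, 10, 12, 14 days.
Next gap: 16 days. 2022-10-19 + 16 days = 2022-11-04.
Next gap: 18 days. 2022-11-04 + 18 days = 2022-11-22.
Next gap: 20 days. 2022-11-22 + 20 days = 2022-12-12.
Next gap: 22 days. 2022-12-12 + 22 days = 2023-01-03.
Next gap: 24 days. 2023-01-03 + 24 days = 2023-01-27.

2023-01-27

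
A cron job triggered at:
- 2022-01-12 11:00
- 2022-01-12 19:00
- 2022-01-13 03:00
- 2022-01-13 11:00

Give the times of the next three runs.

2022-01-13 19:00, 2022-01-14 03:00, 2022-01-14 11:00

The interval is a steady 8 hours (8, 8, 8).
2022-01-13 11:00 + 8 h = 2022-01-13 19:00.
2022-01-13 19:00 + 8 h = 2022-01-14 03:00.
2022-01-14 03:00 + 8 h = 2022-01-14 11:00.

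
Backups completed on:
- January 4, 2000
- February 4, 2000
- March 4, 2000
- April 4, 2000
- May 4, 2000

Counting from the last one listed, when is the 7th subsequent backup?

December 4, 2000

Gaps: 31, 29, 31, 30 days — not constant. Every event is on the 4th of the month.
Pattern: the 4th of each month.
Next: June 2000 → June 4, 2000.
Next: July 2000 → July 4, 2000.
August 2000: August 4, 2000.
Next: September 2000 → September 4, 2000.
Next: October 2000 → October 4, 2000.
November 2000: November 4, 2000.
December 2000: December 4, 2000.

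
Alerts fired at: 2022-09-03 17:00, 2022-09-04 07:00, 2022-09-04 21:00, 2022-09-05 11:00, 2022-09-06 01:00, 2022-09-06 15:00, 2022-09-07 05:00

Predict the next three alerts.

2022-09-07 19:00, 2022-09-08 09:00, 2022-09-08 23:00

Gaps: 14, 14, 14, 14, 14, 14 hours — each event is 14 hours after the previous one.
2022-09-07 05:00 + 14 h = 2022-09-07 19:00.
2022-09-07 19:00 + 14 h = 2022-09-08 09:00.
2022-09-08 09:00 + 14 h = 2022-09-08 23:00.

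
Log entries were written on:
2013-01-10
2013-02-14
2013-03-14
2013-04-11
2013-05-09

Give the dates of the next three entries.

All dates are Thursdays, 35, 28, 28, 28 days apart.
Specifically, the 2nd Thursday of each month.
June 2013 — 2nd Thursday is 2013-06-13.
July 2013 — 2nd Thursday is 2013-07-11.
2nd Thursday of August 2013: 2013-08-08.

2013-06-13, 2013-07-11, 2013-08-08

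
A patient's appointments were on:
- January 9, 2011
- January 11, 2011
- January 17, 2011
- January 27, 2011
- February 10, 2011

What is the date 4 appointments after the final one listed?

May 17, 2011

Intervals are 2, 6, 10, 14 days — an arithmetic progression with common difference 4.
Next gap: 18 days. February 10, 2011 + 18 days = February 28, 2011.
Next gap: 22 days. February 28, 2011 + 22 days = March 22, 2011.
Next gap: 26 days. March 22, 2011 + 26 days = April 17, 2011.
Next gap: 30 days. April 17, 2011 + 30 days = May 17, 2011.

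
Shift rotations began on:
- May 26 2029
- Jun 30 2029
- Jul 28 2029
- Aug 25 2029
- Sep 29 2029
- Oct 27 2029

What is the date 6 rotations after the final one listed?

Apr 27 2030

All Saturdays; the gaps (35, 28, 28, 35, 28) vary with month length.
This is the last Saturday of each month.
Last Saturday of November 2029: Nov 24 2029.
Last Saturday of December 2029: Dec 29 2029.
January 2030 ends with Saturday Jan 26 2030.
Last Saturday of February 2030: Feb 23 2030.
March 2030 ends with Saturday Mar 30 2030.
April 2030 ends with Saturday Apr 27 2030.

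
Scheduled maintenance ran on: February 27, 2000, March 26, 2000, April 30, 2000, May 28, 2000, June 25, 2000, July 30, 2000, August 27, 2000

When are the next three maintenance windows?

All Sundays; the gaps (28, 35, 28, 28, 35, 28) vary with month length.
This is the last Sunday of each month.
September 2000 ends with Sunday September 24, 2000.
Last Sunday of October 2000: October 29, 2000.
November 2000 ends with Sunday November 26, 2000.

September 24, 2000; October 29, 2000; November 26, 2000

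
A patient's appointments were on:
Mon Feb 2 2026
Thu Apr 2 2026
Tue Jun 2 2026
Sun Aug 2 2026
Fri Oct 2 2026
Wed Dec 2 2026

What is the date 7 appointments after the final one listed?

Each date is the 2nd; the gaps (59, 61, 61, 61, 61) track the month lengths.
The rule is the 2nd of every 2 months.
February 2027: Tue Feb 2 2027.
Next: April 2027 → Fri Apr 2 2027.
Next: June 2027 → Wed Jun 2 2027.
Next: August 2027 → Mon Aug 2 2027.
Next: October 2027 → Sat Oct 2 2027.
Next: December 2027 → Thu Dec 2 2027.
Next: February 2028 → Wed Feb 2 2028.

Wed Feb 2 2028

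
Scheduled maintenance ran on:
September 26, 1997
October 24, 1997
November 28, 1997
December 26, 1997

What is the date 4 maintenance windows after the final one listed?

April 24, 1998

All dates are Fridays, 28, 35, 28 days apart.
Specifically, the 4th Friday of each month.
January 1998 — 4th Friday is January 23, 1998.
4th Friday of February 1998: February 27, 1998.
4th Friday of March 1998: March 27, 1998.
April 1998 — 4th Friday is April 24, 1998.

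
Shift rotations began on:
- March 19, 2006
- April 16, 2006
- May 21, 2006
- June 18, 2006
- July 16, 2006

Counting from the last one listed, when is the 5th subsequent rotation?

December 17, 2006

All dates are Sundays, 28, 35, 28, 28 days apart.
Specifically, the 3rd Sunday of each month.
3rd Sunday of August 2006: August 20, 2006.
September 2006 — 3rd Sunday is September 17, 2006.
October 2006 — 3rd Sunday is October 15, 2006.
November 2006 — 3rd Sunday is November 19, 2006.
3rd Sunday of December 2006: December 17, 2006.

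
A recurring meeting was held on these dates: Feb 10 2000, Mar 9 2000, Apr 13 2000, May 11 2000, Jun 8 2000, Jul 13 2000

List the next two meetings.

These are Thursdays at 28- or 35-day spacing (28, 35, 28, 28, 35).
The pattern: 2nd Thursday of the month.
August 2000 — 2nd Thursday is Aug 10 2000.
2nd Thursday of September 2000: Sep 14 2000.

Aug 10 2000, Sep 14 2000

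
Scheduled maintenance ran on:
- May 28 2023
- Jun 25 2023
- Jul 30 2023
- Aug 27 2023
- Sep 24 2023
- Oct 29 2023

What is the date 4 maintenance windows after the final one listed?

Feb 25 2024

Every date is a Sunday; gaps 28, 35, 28, 28, 35 days.
Each is the last Sunday of its month (at least one falls on the 29th or later, ruling out '4th Sunday').
November 2023 ends with Sunday Nov 26 2023.
December 2023 ends with Sunday Dec 31 2023.
Last Sunday of January 2024: Jan 28 2024.
February 2024 ends with Sunday Feb 25 2024.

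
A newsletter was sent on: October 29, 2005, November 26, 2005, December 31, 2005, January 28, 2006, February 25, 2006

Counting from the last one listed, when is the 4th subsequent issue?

All Saturdays; the gaps (28, 35, 28, 28) vary with month length.
This is the last Saturday of each month.
Last Saturday of March 2006: March 25, 2006.
April 2006 ends with Saturday April 29, 2006.
May 2006 ends with Saturday May 27, 2006.
Last Saturday of June 2006: June 24, 2006.

June 24, 2006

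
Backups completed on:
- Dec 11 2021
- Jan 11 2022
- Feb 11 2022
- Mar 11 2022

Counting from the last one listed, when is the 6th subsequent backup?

The day-of-month is always 11 (31, 31, 28 days between events).
So this recurs on the 11th of each month.
April 2022: Apr 11 2022.
May 2022: May 11 2022.
June 2022: Jun 11 2022.
Next: July 2022 → Jul 11 2022.
August 2022: Aug 11 2022.
September 2022: Sep 11 2022.

Sep 11 2022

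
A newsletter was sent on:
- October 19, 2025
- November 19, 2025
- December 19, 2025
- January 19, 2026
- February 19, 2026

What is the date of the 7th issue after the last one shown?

Gaps: 31, 30, 31, 31 days — not constant. Every event is on the 19th of the month.
Pattern: the 19th of each month.
March 2026: March 19, 2026.
Next: April 2026 → April 19, 2026.
May 2026: May 19, 2026.
June 2026: June 19, 2026.
Next: July 2026 → July 19, 2026.
Next: August 2026 → August 19, 2026.
Next: September 2026 → September 19, 2026.

September 19, 2026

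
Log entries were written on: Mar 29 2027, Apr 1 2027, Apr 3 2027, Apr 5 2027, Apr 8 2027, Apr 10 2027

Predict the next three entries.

The gap pattern 3, 2, 2, 3, 2 repeats every 3 events.
These are the Mondays, Thursdays and Saturdays of each week.
The following Monday is Apr 12 2027.
The following Thursday is Apr 15 2027.
The following Saturday is Apr 17 2027.

Apr 12 2027, Apr 15 2027, Apr 17 2027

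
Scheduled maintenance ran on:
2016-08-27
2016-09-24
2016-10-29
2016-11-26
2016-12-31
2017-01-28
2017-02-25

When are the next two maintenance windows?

All Saturdays; the gaps (28, 35, 28, 35, 28, 28) vary with month length.
This is the last Saturday of each month.
March 2017 ends with Saturday 2017-03-25.
April 2017 ends with Saturday 2017-04-29.

2017-03-25, 2017-04-29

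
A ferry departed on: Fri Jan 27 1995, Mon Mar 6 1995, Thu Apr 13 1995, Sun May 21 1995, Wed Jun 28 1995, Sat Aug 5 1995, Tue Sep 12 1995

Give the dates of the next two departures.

Gaps between consecutive events: 38, 38, 38, 38, 38, 38 days — a constant 38-day interval.
Tue Sep 12 1995 + 38 days = Fri Oct 20 1995.
Fri Oct 20 1995 + 38 days = Mon Nov 27 1995.

Fri Oct 20 1995, Mon Nov 27 1995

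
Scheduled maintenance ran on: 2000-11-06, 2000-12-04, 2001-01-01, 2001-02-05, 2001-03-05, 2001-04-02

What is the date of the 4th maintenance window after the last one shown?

2001-08-06

These are Mondays at 28- or 35-day spacing (28, 28, 35, 28, 28).
The pattern: 1st Monday of the month.
1st Monday of May 2001: 2001-05-07.
1st Monday of June 2001: 2001-06-04.
1st Monday of July 2001: 2001-07-02.
August 2001 — 1st Monday is 2001-08-06.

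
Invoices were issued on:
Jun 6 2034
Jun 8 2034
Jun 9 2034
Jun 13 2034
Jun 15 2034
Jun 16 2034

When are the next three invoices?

Jun 20 2034, Jun 22 2034, Jun 23 2034

The gap pattern 2, 1, 4, 2, 1 repeats every 3 events.
These are the Tuesdays, Thursdays and Fridays of each week.
Next Tuesday: Jun 20 2034.
The following Thursday is Jun 22 2034.
Next Friday: Jun 23 2034.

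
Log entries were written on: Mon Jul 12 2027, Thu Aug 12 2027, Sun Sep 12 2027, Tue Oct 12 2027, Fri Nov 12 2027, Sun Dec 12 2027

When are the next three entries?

Wed Jan 12 2028, Sat Feb 12 2028, Sun Mar 12 2028

The day-of-month is always 12 (31, 31, 30, 31, 30 days between events).
So this recurs on the 12th of each month.
Next: January 2028 → Wed Jan 12 2028.
Next: February 2028 → Sat Feb 12 2028.
March 2028: Sun Mar 12 2028.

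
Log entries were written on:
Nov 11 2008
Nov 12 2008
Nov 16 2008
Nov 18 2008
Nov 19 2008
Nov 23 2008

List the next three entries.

Nov 25 2008, Nov 26 2008, Nov 30 2008

The gap pattern 1, 4, 2, 1, 4 repeats every 3 events.
These are the Tuesdays, Wednesdays and Sundays of each week.
The following Tuesday is Nov 25 2008.
Next Wednesday: Nov 26 2008.
Next Sunday: Nov 30 2008.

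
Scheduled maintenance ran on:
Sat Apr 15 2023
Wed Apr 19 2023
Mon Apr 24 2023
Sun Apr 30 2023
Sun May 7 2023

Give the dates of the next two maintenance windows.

Mon May 15 2023, Wed May 24 2023

Gaps: 4, 5, 6, 7 days — each gap is 1 larger than the previous one.
Next gap: 8 days. Sun May 7 2023 + 8 days = Mon May 15 2023.
Next gap: 9 days. Mon May 15 2023 + 9 days = Wed May 24 2023.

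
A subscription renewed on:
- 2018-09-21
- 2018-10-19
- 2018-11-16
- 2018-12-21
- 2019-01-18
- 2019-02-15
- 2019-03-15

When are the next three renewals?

2019-04-19, 2019-05-17, 2019-06-21

All dates are Fridays, 28, 28, 35, 28, 28, 28 days apart.
Specifically, the 3rd Friday of each month.
April 2019 — 3rd Friday is 2019-04-19.
May 2019 — 3rd Friday is 2019-05-17.
June 2019 — 3rd Friday is 2019-06-21.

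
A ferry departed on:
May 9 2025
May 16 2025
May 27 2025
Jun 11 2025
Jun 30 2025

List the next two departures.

Jul 23 2025, Aug 19 2025

The spacing grows by 4 each time: 7, 11, 15, 19 days.
Next gap: 23 days. Jun 30 2025 + 23 days = Jul 23 2025.
Next gap: 27 days. Jul 23 2025 + 27 days = Aug 19 2025.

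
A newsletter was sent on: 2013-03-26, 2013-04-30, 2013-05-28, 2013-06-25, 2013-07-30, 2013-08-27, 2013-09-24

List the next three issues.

These are Tuesdays with 35, 28, 28, 35, 28, 28-day gaps.
Each is the final Tuesday of its month — 2013-04-30 is past the 28th, so '4th Tuesday' doesn't fit.
October 2013 ends with Tuesday 2013-10-29.
November 2013 ends with Tuesday 2013-11-26.
Last Tuesday of December 2013: 2013-12-31.

2013-10-29, 2013-11-26, 2013-12-31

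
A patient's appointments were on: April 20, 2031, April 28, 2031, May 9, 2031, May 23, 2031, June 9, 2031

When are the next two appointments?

Gaps: 8, 11, 14, 17 days — each gap is 3 larger than the previous one.
Next gap: 20 days. June 9, 2031 + 20 days = June 29, 2031.
Next gap: 23 days. June 29, 2031 + 23 days = July 22, 2031.

June 29, 2031; July 22, 2031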